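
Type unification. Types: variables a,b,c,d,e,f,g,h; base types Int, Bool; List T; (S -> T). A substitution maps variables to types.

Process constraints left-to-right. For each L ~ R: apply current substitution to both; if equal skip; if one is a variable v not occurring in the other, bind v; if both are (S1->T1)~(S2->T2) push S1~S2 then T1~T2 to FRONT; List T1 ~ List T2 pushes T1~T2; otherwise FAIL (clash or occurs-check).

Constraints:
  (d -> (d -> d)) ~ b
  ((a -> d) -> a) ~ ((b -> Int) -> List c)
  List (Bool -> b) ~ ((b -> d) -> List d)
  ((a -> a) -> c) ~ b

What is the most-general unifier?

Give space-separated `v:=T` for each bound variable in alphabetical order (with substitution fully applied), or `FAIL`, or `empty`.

step 1: unify (d -> (d -> d)) ~ b  [subst: {-} | 3 pending]
  bind b := (d -> (d -> d))
step 2: unify ((a -> d) -> a) ~ (((d -> (d -> d)) -> Int) -> List c)  [subst: {b:=(d -> (d -> d))} | 2 pending]
  -> decompose arrow: push (a -> d)~((d -> (d -> d)) -> Int), a~List c
step 3: unify (a -> d) ~ ((d -> (d -> d)) -> Int)  [subst: {b:=(d -> (d -> d))} | 3 pending]
  -> decompose arrow: push a~(d -> (d -> d)), d~Int
step 4: unify a ~ (d -> (d -> d))  [subst: {b:=(d -> (d -> d))} | 4 pending]
  bind a := (d -> (d -> d))
step 5: unify d ~ Int  [subst: {b:=(d -> (d -> d)), a:=(d -> (d -> d))} | 3 pending]
  bind d := Int
step 6: unify (Int -> (Int -> Int)) ~ List c  [subst: {b:=(d -> (d -> d)), a:=(d -> (d -> d)), d:=Int} | 2 pending]
  clash: (Int -> (Int -> Int)) vs List c

Answer: FAIL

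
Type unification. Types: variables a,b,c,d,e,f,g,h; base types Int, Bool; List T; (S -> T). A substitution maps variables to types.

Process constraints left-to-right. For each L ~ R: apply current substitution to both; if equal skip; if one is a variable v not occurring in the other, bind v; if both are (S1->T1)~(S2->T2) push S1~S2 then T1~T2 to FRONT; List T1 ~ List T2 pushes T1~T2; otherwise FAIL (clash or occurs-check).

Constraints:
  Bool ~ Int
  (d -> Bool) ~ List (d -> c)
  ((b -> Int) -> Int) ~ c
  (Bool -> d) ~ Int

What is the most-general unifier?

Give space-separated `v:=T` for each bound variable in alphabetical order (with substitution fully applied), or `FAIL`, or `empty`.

step 1: unify Bool ~ Int  [subst: {-} | 3 pending]
  clash: Bool vs Int

Answer: FAIL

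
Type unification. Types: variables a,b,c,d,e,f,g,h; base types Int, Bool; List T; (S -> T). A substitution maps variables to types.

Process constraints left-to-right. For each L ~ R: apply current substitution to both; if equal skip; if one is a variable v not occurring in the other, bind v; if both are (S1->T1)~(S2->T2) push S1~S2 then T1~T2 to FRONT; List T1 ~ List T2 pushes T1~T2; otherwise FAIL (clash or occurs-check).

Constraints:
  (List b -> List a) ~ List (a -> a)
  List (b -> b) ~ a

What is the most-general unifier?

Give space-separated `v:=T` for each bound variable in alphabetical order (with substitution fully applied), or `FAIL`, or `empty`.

Answer: FAIL

Derivation:
step 1: unify (List b -> List a) ~ List (a -> a)  [subst: {-} | 1 pending]
  clash: (List b -> List a) vs List (a -> a)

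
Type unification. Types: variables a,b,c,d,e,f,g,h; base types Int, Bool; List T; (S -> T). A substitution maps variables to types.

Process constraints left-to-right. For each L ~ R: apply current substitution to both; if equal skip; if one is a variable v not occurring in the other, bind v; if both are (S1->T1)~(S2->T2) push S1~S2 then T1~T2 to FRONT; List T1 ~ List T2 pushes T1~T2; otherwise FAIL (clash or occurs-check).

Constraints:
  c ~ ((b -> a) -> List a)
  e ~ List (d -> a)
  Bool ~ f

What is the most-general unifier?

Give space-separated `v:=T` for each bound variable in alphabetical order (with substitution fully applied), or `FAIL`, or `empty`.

Answer: c:=((b -> a) -> List a) e:=List (d -> a) f:=Bool

Derivation:
step 1: unify c ~ ((b -> a) -> List a)  [subst: {-} | 2 pending]
  bind c := ((b -> a) -> List a)
step 2: unify e ~ List (d -> a)  [subst: {c:=((b -> a) -> List a)} | 1 pending]
  bind e := List (d -> a)
step 3: unify Bool ~ f  [subst: {c:=((b -> a) -> List a), e:=List (d -> a)} | 0 pending]
  bind f := Bool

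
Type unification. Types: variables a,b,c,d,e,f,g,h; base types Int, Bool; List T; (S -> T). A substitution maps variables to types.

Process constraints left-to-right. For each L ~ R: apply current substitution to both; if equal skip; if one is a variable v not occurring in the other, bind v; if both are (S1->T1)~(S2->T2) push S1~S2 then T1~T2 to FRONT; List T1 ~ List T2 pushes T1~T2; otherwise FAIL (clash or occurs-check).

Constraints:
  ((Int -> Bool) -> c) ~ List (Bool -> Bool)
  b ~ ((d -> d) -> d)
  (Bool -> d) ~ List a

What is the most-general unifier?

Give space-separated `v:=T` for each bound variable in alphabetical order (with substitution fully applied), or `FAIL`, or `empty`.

Answer: FAIL

Derivation:
step 1: unify ((Int -> Bool) -> c) ~ List (Bool -> Bool)  [subst: {-} | 2 pending]
  clash: ((Int -> Bool) -> c) vs List (Bool -> Bool)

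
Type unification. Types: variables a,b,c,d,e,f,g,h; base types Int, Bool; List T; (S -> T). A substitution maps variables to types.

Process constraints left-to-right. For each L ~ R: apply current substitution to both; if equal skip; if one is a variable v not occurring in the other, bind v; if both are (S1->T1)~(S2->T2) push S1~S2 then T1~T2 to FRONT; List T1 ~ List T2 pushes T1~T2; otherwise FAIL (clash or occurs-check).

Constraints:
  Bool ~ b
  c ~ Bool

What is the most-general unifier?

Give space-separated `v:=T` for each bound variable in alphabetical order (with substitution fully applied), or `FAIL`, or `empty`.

step 1: unify Bool ~ b  [subst: {-} | 1 pending]
  bind b := Bool
step 2: unify c ~ Bool  [subst: {b:=Bool} | 0 pending]
  bind c := Bool

Answer: b:=Bool c:=Bool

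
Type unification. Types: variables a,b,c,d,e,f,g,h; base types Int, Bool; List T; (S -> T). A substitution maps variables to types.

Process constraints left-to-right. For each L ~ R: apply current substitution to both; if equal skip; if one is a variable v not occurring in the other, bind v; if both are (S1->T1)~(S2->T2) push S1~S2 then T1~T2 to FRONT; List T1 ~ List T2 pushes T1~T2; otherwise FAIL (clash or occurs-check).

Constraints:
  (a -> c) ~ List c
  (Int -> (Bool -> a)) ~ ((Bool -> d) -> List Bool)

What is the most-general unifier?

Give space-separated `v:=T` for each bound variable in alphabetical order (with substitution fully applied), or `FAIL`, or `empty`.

step 1: unify (a -> c) ~ List c  [subst: {-} | 1 pending]
  clash: (a -> c) vs List c

Answer: FAIL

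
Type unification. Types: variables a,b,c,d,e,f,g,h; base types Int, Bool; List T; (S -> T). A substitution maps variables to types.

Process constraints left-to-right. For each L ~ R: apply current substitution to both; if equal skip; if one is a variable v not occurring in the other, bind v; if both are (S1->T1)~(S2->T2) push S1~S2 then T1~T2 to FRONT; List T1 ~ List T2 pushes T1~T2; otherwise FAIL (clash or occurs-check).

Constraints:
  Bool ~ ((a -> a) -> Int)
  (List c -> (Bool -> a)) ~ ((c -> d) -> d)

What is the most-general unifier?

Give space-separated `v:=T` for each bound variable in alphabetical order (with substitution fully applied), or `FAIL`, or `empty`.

step 1: unify Bool ~ ((a -> a) -> Int)  [subst: {-} | 1 pending]
  clash: Bool vs ((a -> a) -> Int)

Answer: FAIL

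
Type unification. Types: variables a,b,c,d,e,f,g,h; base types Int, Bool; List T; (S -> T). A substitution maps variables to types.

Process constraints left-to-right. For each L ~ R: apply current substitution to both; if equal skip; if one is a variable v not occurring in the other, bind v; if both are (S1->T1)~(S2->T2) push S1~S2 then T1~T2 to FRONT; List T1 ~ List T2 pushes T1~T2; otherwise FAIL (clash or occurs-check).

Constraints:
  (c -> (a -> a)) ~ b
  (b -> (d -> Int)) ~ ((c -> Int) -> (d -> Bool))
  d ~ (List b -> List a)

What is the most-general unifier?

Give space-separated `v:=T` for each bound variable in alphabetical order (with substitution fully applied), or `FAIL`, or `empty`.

step 1: unify (c -> (a -> a)) ~ b  [subst: {-} | 2 pending]
  bind b := (c -> (a -> a))
step 2: unify ((c -> (a -> a)) -> (d -> Int)) ~ ((c -> Int) -> (d -> Bool))  [subst: {b:=(c -> (a -> a))} | 1 pending]
  -> decompose arrow: push (c -> (a -> a))~(c -> Int), (d -> Int)~(d -> Bool)
step 3: unify (c -> (a -> a)) ~ (c -> Int)  [subst: {b:=(c -> (a -> a))} | 2 pending]
  -> decompose arrow: push c~c, (a -> a)~Int
step 4: unify c ~ c  [subst: {b:=(c -> (a -> a))} | 3 pending]
  -> identical, skip
step 5: unify (a -> a) ~ Int  [subst: {b:=(c -> (a -> a))} | 2 pending]
  clash: (a -> a) vs Int

Answer: FAIL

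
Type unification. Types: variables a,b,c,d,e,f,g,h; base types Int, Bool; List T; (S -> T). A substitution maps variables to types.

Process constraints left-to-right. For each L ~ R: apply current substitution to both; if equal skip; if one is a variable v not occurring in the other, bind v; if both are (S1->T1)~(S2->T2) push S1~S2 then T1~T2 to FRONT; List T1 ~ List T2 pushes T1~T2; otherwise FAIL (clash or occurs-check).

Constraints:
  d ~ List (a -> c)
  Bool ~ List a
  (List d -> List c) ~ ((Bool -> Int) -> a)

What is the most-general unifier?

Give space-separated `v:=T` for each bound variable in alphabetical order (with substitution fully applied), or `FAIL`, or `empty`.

step 1: unify d ~ List (a -> c)  [subst: {-} | 2 pending]
  bind d := List (a -> c)
step 2: unify Bool ~ List a  [subst: {d:=List (a -> c)} | 1 pending]
  clash: Bool vs List a

Answer: FAIL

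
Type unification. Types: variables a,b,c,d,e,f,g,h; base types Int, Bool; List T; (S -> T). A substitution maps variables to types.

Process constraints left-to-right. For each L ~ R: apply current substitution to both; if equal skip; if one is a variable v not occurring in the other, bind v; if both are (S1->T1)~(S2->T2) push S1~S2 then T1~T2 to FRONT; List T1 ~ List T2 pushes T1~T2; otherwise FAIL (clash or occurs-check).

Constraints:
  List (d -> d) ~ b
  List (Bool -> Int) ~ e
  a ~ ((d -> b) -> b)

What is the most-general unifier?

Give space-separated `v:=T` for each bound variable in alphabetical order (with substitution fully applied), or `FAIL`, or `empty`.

Answer: a:=((d -> List (d -> d)) -> List (d -> d)) b:=List (d -> d) e:=List (Bool -> Int)

Derivation:
step 1: unify List (d -> d) ~ b  [subst: {-} | 2 pending]
  bind b := List (d -> d)
step 2: unify List (Bool -> Int) ~ e  [subst: {b:=List (d -> d)} | 1 pending]
  bind e := List (Bool -> Int)
step 3: unify a ~ ((d -> List (d -> d)) -> List (d -> d))  [subst: {b:=List (d -> d), e:=List (Bool -> Int)} | 0 pending]
  bind a := ((d -> List (d -> d)) -> List (d -> d))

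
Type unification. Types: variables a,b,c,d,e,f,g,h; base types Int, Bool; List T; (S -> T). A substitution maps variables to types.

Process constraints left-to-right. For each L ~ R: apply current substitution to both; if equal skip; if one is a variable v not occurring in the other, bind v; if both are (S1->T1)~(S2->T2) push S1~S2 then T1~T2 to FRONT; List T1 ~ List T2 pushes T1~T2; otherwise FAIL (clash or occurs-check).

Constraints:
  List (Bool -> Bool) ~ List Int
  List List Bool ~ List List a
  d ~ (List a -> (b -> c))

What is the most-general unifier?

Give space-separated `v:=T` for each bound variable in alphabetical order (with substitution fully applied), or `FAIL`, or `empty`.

step 1: unify List (Bool -> Bool) ~ List Int  [subst: {-} | 2 pending]
  -> decompose List: push (Bool -> Bool)~Int
step 2: unify (Bool -> Bool) ~ Int  [subst: {-} | 2 pending]
  clash: (Bool -> Bool) vs Int

Answer: FAIL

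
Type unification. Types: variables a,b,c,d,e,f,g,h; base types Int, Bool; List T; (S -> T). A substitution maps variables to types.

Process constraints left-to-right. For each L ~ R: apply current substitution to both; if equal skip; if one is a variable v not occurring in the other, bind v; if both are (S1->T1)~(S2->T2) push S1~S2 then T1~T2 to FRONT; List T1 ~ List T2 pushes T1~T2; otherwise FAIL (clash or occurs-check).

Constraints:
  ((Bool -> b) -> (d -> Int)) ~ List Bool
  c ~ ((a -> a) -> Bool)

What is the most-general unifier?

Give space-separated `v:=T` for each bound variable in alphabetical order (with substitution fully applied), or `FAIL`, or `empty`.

step 1: unify ((Bool -> b) -> (d -> Int)) ~ List Bool  [subst: {-} | 1 pending]
  clash: ((Bool -> b) -> (d -> Int)) vs List Bool

Answer: FAIL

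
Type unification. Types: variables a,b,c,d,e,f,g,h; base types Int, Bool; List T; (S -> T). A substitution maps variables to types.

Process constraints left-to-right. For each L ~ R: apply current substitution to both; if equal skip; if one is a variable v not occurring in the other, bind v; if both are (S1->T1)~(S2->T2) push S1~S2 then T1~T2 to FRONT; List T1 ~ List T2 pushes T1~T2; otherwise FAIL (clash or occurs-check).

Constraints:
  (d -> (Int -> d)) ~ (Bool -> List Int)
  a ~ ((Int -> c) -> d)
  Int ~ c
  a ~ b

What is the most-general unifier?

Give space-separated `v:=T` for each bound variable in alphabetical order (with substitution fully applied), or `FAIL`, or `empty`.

step 1: unify (d -> (Int -> d)) ~ (Bool -> List Int)  [subst: {-} | 3 pending]
  -> decompose arrow: push d~Bool, (Int -> d)~List Int
step 2: unify d ~ Bool  [subst: {-} | 4 pending]
  bind d := Bool
step 3: unify (Int -> Bool) ~ List Int  [subst: {d:=Bool} | 3 pending]
  clash: (Int -> Bool) vs List Int

Answer: FAIL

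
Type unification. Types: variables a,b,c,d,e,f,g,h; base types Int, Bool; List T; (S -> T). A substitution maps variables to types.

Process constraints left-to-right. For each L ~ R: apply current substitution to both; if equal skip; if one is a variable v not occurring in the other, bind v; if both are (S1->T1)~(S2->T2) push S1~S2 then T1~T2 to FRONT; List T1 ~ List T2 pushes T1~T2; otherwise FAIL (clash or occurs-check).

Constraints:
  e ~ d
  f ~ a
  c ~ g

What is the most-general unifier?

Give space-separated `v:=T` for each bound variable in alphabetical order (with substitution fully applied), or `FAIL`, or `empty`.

Answer: c:=g e:=d f:=a

Derivation:
step 1: unify e ~ d  [subst: {-} | 2 pending]
  bind e := d
step 2: unify f ~ a  [subst: {e:=d} | 1 pending]
  bind f := a
step 3: unify c ~ g  [subst: {e:=d, f:=a} | 0 pending]
  bind c := g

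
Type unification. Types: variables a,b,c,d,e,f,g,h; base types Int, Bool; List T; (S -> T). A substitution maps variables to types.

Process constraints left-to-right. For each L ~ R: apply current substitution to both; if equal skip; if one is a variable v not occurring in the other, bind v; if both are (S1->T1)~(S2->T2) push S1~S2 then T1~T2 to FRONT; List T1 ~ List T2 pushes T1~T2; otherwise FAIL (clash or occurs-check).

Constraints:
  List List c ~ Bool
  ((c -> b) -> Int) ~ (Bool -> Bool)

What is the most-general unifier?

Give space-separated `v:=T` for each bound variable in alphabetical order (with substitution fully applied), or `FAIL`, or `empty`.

step 1: unify List List c ~ Bool  [subst: {-} | 1 pending]
  clash: List List c vs Bool

Answer: FAIL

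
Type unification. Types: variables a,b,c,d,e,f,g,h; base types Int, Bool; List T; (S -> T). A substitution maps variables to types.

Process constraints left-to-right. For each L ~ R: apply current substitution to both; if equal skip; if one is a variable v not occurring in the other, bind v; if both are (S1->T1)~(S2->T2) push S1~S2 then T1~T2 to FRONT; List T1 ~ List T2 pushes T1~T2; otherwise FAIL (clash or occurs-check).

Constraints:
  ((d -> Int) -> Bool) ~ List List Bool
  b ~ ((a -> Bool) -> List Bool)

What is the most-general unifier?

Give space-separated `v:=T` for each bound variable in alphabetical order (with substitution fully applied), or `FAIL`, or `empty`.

Answer: FAIL

Derivation:
step 1: unify ((d -> Int) -> Bool) ~ List List Bool  [subst: {-} | 1 pending]
  clash: ((d -> Int) -> Bool) vs List List Bool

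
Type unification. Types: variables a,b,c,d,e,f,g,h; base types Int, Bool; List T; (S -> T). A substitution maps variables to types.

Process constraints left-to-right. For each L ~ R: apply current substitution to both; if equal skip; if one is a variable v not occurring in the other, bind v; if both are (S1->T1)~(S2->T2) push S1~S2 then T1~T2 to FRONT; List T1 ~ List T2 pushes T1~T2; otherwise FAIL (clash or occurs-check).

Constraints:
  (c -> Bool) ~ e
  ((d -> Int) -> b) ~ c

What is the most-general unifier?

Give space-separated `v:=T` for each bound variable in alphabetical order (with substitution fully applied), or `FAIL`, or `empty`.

step 1: unify (c -> Bool) ~ e  [subst: {-} | 1 pending]
  bind e := (c -> Bool)
step 2: unify ((d -> Int) -> b) ~ c  [subst: {e:=(c -> Bool)} | 0 pending]
  bind c := ((d -> Int) -> b)

Answer: c:=((d -> Int) -> b) e:=(((d -> Int) -> b) -> Bool)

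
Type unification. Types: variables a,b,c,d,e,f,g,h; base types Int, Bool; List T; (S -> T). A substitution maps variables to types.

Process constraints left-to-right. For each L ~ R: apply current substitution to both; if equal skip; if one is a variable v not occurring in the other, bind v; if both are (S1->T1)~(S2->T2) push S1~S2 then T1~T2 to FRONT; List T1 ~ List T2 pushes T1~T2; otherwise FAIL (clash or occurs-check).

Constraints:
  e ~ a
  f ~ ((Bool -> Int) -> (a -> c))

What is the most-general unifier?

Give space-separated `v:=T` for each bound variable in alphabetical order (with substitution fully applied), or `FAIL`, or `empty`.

step 1: unify e ~ a  [subst: {-} | 1 pending]
  bind e := a
step 2: unify f ~ ((Bool -> Int) -> (a -> c))  [subst: {e:=a} | 0 pending]
  bind f := ((Bool -> Int) -> (a -> c))

Answer: e:=a f:=((Bool -> Int) -> (a -> c))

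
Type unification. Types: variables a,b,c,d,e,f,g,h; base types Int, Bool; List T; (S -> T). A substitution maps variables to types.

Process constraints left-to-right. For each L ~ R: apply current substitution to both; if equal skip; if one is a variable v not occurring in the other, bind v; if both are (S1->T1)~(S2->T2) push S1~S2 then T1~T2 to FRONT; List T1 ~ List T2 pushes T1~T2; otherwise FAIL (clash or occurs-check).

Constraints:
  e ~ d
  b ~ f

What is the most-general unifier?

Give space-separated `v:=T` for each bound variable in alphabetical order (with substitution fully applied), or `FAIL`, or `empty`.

step 1: unify e ~ d  [subst: {-} | 1 pending]
  bind e := d
step 2: unify b ~ f  [subst: {e:=d} | 0 pending]
  bind b := f

Answer: b:=f e:=d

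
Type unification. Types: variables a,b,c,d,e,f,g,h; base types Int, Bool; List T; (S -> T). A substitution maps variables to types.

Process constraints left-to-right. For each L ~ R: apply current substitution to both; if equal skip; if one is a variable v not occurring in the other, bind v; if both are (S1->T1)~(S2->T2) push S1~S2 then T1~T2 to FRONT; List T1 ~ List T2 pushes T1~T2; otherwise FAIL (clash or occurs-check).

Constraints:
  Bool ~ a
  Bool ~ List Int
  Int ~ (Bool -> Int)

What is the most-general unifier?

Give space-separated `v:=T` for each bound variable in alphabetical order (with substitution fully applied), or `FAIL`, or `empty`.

step 1: unify Bool ~ a  [subst: {-} | 2 pending]
  bind a := Bool
step 2: unify Bool ~ List Int  [subst: {a:=Bool} | 1 pending]
  clash: Bool vs List Int

Answer: FAIL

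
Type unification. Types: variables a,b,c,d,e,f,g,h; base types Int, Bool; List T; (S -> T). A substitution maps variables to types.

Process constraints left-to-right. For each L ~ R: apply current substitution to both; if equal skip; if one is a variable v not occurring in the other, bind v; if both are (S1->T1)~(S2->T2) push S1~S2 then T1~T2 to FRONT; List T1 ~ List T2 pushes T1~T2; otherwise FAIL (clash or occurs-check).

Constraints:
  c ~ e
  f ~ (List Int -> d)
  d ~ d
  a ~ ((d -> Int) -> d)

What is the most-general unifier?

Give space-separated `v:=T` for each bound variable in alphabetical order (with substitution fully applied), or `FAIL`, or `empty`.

Answer: a:=((d -> Int) -> d) c:=e f:=(List Int -> d)

Derivation:
step 1: unify c ~ e  [subst: {-} | 3 pending]
  bind c := e
step 2: unify f ~ (List Int -> d)  [subst: {c:=e} | 2 pending]
  bind f := (List Int -> d)
step 3: unify d ~ d  [subst: {c:=e, f:=(List Int -> d)} | 1 pending]
  -> identical, skip
step 4: unify a ~ ((d -> Int) -> d)  [subst: {c:=e, f:=(List Int -> d)} | 0 pending]
  bind a := ((d -> Int) -> d)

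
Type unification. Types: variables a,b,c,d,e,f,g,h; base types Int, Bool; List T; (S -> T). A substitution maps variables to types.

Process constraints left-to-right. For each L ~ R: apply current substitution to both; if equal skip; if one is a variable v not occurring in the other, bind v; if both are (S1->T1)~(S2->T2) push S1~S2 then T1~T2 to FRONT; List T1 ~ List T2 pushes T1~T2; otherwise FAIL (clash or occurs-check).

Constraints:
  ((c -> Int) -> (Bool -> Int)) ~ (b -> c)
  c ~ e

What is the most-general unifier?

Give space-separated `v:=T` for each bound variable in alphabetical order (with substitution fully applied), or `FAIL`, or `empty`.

step 1: unify ((c -> Int) -> (Bool -> Int)) ~ (b -> c)  [subst: {-} | 1 pending]
  -> decompose arrow: push (c -> Int)~b, (Bool -> Int)~c
step 2: unify (c -> Int) ~ b  [subst: {-} | 2 pending]
  bind b := (c -> Int)
step 3: unify (Bool -> Int) ~ c  [subst: {b:=(c -> Int)} | 1 pending]
  bind c := (Bool -> Int)
step 4: unify (Bool -> Int) ~ e  [subst: {b:=(c -> Int), c:=(Bool -> Int)} | 0 pending]
  bind e := (Bool -> Int)

Answer: b:=((Bool -> Int) -> Int) c:=(Bool -> Int) e:=(Bool -> Int)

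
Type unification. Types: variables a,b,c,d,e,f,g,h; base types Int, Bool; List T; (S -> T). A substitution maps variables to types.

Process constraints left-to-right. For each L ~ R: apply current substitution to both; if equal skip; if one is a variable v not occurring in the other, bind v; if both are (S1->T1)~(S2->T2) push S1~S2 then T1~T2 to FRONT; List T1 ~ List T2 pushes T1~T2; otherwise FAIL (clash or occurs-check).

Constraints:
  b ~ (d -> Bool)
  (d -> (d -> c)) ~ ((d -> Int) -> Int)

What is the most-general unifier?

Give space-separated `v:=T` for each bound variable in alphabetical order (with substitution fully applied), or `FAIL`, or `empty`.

step 1: unify b ~ (d -> Bool)  [subst: {-} | 1 pending]
  bind b := (d -> Bool)
step 2: unify (d -> (d -> c)) ~ ((d -> Int) -> Int)  [subst: {b:=(d -> Bool)} | 0 pending]
  -> decompose arrow: push d~(d -> Int), (d -> c)~Int
step 3: unify d ~ (d -> Int)  [subst: {b:=(d -> Bool)} | 1 pending]
  occurs-check fail: d in (d -> Int)

Answer: FAIL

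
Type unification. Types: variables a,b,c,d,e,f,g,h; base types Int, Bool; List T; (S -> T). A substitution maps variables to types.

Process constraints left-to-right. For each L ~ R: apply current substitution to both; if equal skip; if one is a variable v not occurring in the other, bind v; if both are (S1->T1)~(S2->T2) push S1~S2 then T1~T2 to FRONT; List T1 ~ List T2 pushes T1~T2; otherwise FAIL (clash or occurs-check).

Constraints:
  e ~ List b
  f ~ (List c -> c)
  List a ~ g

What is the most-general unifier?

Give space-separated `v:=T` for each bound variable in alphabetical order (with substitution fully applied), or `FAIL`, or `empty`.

step 1: unify e ~ List b  [subst: {-} | 2 pending]
  bind e := List b
step 2: unify f ~ (List c -> c)  [subst: {e:=List b} | 1 pending]
  bind f := (List c -> c)
step 3: unify List a ~ g  [subst: {e:=List b, f:=(List c -> c)} | 0 pending]
  bind g := List a

Answer: e:=List b f:=(List c -> c) g:=List a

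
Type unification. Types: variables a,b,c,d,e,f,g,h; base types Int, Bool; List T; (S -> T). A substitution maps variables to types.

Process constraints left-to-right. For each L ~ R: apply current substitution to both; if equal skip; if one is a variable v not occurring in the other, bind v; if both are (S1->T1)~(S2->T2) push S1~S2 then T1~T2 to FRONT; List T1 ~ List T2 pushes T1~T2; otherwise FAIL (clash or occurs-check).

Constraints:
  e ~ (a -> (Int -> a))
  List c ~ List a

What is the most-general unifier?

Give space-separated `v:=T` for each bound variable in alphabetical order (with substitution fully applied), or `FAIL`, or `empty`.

Answer: c:=a e:=(a -> (Int -> a))

Derivation:
step 1: unify e ~ (a -> (Int -> a))  [subst: {-} | 1 pending]
  bind e := (a -> (Int -> a))
step 2: unify List c ~ List a  [subst: {e:=(a -> (Int -> a))} | 0 pending]
  -> decompose List: push c~a
step 3: unify c ~ a  [subst: {e:=(a -> (Int -> a))} | 0 pending]
  bind c := a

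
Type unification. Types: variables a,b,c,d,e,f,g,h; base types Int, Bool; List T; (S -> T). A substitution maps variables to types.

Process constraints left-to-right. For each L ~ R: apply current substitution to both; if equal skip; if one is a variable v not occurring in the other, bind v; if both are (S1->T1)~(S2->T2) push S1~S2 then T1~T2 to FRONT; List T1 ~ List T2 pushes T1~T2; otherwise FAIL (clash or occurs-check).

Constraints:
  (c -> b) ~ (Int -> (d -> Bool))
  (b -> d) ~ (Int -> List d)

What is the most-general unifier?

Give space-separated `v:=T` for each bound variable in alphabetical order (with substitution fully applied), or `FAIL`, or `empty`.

Answer: FAIL

Derivation:
step 1: unify (c -> b) ~ (Int -> (d -> Bool))  [subst: {-} | 1 pending]
  -> decompose arrow: push c~Int, b~(d -> Bool)
step 2: unify c ~ Int  [subst: {-} | 2 pending]
  bind c := Int
step 3: unify b ~ (d -> Bool)  [subst: {c:=Int} | 1 pending]
  bind b := (d -> Bool)
step 4: unify ((d -> Bool) -> d) ~ (Int -> List d)  [subst: {c:=Int, b:=(d -> Bool)} | 0 pending]
  -> decompose arrow: push (d -> Bool)~Int, d~List d
step 5: unify (d -> Bool) ~ Int  [subst: {c:=Int, b:=(d -> Bool)} | 1 pending]
  clash: (d -> Bool) vs Int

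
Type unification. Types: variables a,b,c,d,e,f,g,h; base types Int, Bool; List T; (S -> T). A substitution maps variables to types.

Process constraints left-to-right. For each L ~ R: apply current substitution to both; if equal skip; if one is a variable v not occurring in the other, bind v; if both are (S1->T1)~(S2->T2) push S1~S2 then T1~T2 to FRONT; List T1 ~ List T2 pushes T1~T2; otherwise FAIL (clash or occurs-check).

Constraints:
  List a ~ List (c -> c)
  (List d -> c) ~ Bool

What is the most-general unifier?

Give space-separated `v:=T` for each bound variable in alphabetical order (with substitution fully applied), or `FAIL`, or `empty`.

step 1: unify List a ~ List (c -> c)  [subst: {-} | 1 pending]
  -> decompose List: push a~(c -> c)
step 2: unify a ~ (c -> c)  [subst: {-} | 1 pending]
  bind a := (c -> c)
step 3: unify (List d -> c) ~ Bool  [subst: {a:=(c -> c)} | 0 pending]
  clash: (List d -> c) vs Bool

Answer: FAIL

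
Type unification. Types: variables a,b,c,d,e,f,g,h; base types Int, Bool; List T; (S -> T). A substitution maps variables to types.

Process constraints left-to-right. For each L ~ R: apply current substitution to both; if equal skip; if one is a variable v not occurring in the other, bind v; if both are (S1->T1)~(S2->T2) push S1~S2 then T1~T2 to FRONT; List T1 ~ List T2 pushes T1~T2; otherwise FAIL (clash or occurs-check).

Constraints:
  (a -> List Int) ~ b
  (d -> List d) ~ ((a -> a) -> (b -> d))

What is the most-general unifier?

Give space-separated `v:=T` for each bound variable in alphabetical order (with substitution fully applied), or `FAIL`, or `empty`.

step 1: unify (a -> List Int) ~ b  [subst: {-} | 1 pending]
  bind b := (a -> List Int)
step 2: unify (d -> List d) ~ ((a -> a) -> ((a -> List Int) -> d))  [subst: {b:=(a -> List Int)} | 0 pending]
  -> decompose arrow: push d~(a -> a), List d~((a -> List Int) -> d)
step 3: unify d ~ (a -> a)  [subst: {b:=(a -> List Int)} | 1 pending]
  bind d := (a -> a)
step 4: unify List (a -> a) ~ ((a -> List Int) -> (a -> a))  [subst: {b:=(a -> List Int), d:=(a -> a)} | 0 pending]
  clash: List (a -> a) vs ((a -> List Int) -> (a -> a))

Answer: FAIL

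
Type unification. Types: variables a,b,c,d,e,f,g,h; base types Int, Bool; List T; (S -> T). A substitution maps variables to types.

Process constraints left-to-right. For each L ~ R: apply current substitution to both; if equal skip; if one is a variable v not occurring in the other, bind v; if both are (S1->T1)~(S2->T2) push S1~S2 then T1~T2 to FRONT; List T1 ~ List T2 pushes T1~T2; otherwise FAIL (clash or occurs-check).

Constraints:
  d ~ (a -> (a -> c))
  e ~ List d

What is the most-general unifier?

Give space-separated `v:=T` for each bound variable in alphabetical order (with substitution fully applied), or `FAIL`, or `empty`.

step 1: unify d ~ (a -> (a -> c))  [subst: {-} | 1 pending]
  bind d := (a -> (a -> c))
step 2: unify e ~ List (a -> (a -> c))  [subst: {d:=(a -> (a -> c))} | 0 pending]
  bind e := List (a -> (a -> c))

Answer: d:=(a -> (a -> c)) e:=List (a -> (a -> c))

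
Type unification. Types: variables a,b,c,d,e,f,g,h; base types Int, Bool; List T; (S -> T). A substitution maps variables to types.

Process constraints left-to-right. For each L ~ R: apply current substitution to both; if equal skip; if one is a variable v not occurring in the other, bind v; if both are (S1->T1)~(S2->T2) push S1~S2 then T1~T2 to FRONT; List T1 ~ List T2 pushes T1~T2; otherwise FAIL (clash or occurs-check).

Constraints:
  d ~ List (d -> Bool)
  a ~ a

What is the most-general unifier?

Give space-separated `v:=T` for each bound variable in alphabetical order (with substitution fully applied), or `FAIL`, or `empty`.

step 1: unify d ~ List (d -> Bool)  [subst: {-} | 1 pending]
  occurs-check fail: d in List (d -> Bool)

Answer: FAIL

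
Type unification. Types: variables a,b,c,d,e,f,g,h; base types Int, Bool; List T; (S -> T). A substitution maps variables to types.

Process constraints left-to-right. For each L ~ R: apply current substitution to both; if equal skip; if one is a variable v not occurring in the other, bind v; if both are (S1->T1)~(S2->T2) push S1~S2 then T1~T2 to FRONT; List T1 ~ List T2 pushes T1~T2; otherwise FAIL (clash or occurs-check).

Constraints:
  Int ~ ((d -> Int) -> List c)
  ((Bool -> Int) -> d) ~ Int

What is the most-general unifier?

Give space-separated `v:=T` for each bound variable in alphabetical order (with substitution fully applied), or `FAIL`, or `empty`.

Answer: FAIL

Derivation:
step 1: unify Int ~ ((d -> Int) -> List c)  [subst: {-} | 1 pending]
  clash: Int vs ((d -> Int) -> List c)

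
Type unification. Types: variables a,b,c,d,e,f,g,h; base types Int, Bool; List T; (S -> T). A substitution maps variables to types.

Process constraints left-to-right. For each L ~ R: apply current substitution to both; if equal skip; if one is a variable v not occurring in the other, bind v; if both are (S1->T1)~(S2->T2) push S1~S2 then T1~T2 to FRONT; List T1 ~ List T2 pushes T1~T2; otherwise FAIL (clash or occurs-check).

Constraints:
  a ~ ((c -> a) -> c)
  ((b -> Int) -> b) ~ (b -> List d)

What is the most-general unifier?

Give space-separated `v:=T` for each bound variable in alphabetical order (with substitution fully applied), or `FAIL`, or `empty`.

step 1: unify a ~ ((c -> a) -> c)  [subst: {-} | 1 pending]
  occurs-check fail: a in ((c -> a) -> c)

Answer: FAIL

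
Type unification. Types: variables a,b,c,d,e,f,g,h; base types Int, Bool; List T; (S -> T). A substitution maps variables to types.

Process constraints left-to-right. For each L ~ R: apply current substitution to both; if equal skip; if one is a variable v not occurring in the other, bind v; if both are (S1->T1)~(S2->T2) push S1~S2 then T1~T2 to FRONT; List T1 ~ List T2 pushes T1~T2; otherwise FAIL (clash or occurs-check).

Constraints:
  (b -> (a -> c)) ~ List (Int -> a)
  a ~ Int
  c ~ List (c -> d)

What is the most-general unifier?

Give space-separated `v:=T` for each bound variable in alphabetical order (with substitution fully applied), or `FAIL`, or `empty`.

step 1: unify (b -> (a -> c)) ~ List (Int -> a)  [subst: {-} | 2 pending]
  clash: (b -> (a -> c)) vs List (Int -> a)

Answer: FAIL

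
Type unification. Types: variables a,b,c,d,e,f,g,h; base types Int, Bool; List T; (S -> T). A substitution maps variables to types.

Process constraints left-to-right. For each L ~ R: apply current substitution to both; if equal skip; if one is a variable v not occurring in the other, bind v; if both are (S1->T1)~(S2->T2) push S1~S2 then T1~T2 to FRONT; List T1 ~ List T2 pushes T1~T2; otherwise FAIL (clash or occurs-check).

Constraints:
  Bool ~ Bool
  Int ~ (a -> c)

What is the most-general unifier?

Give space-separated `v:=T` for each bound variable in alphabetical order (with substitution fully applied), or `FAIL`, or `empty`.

Answer: FAIL

Derivation:
step 1: unify Bool ~ Bool  [subst: {-} | 1 pending]
  -> identical, skip
step 2: unify Int ~ (a -> c)  [subst: {-} | 0 pending]
  clash: Int vs (a -> c)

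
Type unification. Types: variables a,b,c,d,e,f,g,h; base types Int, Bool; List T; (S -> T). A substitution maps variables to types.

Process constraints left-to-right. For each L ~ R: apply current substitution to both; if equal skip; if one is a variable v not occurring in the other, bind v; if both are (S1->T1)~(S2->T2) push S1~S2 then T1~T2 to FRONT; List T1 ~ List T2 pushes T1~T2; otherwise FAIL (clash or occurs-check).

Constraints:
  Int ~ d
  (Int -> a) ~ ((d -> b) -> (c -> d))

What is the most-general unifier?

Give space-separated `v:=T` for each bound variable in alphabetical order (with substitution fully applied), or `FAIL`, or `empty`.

Answer: FAIL

Derivation:
step 1: unify Int ~ d  [subst: {-} | 1 pending]
  bind d := Int
step 2: unify (Int -> a) ~ ((Int -> b) -> (c -> Int))  [subst: {d:=Int} | 0 pending]
  -> decompose arrow: push Int~(Int -> b), a~(c -> Int)
step 3: unify Int ~ (Int -> b)  [subst: {d:=Int} | 1 pending]
  clash: Int vs (Int -> b)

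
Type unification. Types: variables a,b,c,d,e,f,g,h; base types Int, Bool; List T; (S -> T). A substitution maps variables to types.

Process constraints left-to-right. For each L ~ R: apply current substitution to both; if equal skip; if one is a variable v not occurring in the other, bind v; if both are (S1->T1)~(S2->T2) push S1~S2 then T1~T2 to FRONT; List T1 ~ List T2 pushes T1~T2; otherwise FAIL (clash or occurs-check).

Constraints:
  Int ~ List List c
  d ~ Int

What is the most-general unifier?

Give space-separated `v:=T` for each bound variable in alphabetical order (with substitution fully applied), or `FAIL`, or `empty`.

step 1: unify Int ~ List List c  [subst: {-} | 1 pending]
  clash: Int vs List List c

Answer: FAIL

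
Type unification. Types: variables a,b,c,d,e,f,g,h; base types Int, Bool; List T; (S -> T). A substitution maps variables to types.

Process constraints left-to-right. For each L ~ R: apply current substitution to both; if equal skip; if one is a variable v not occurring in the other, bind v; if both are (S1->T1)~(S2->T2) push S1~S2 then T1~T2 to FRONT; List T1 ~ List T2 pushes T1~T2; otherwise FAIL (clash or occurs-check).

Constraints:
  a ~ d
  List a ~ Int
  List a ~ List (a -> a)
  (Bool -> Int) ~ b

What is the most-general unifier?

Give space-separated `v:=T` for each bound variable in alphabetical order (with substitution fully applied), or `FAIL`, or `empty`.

step 1: unify a ~ d  [subst: {-} | 3 pending]
  bind a := d
step 2: unify List d ~ Int  [subst: {a:=d} | 2 pending]
  clash: List d vs Int

Answer: FAIL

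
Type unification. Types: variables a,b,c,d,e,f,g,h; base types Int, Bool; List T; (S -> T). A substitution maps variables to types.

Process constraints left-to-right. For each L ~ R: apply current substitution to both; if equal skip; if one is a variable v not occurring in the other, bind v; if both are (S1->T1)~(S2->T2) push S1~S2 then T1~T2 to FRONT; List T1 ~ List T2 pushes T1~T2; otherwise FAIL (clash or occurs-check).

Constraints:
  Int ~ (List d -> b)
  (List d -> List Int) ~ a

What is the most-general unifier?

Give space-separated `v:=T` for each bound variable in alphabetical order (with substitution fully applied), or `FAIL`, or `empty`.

step 1: unify Int ~ (List d -> b)  [subst: {-} | 1 pending]
  clash: Int vs (List d -> b)

Answer: FAIL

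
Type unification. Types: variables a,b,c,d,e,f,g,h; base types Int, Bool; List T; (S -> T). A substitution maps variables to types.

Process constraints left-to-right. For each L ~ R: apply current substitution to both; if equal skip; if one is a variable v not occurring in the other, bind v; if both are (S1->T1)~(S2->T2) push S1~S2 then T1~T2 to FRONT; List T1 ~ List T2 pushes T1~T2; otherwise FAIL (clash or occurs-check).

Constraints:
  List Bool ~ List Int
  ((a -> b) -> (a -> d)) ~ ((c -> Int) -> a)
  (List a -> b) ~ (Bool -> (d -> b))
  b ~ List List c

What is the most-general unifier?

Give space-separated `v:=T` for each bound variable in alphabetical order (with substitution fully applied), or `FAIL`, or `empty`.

step 1: unify List Bool ~ List Int  [subst: {-} | 3 pending]
  -> decompose List: push Bool~Int
step 2: unify Bool ~ Int  [subst: {-} | 3 pending]
  clash: Bool vs Int

Answer: FAIL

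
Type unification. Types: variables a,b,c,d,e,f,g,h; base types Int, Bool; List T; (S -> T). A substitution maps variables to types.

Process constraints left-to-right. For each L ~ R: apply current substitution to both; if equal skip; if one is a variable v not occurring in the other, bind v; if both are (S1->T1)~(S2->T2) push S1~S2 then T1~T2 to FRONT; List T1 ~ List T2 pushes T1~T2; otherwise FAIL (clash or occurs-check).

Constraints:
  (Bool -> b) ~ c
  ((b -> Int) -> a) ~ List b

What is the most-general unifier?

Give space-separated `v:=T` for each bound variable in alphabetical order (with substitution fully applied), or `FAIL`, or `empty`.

step 1: unify (Bool -> b) ~ c  [subst: {-} | 1 pending]
  bind c := (Bool -> b)
step 2: unify ((b -> Int) -> a) ~ List b  [subst: {c:=(Bool -> b)} | 0 pending]
  clash: ((b -> Int) -> a) vs List b

Answer: FAIL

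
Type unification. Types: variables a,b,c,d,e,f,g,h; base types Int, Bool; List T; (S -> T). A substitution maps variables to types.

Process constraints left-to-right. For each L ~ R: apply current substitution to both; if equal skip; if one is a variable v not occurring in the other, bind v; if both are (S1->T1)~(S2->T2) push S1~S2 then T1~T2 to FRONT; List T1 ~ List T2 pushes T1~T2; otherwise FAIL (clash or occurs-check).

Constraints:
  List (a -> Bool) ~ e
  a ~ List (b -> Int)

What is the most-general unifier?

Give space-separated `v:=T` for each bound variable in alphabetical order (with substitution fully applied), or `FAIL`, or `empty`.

Answer: a:=List (b -> Int) e:=List (List (b -> Int) -> Bool)

Derivation:
step 1: unify List (a -> Bool) ~ e  [subst: {-} | 1 pending]
  bind e := List (a -> Bool)
step 2: unify a ~ List (b -> Int)  [subst: {e:=List (a -> Bool)} | 0 pending]
  bind a := List (b -> Int)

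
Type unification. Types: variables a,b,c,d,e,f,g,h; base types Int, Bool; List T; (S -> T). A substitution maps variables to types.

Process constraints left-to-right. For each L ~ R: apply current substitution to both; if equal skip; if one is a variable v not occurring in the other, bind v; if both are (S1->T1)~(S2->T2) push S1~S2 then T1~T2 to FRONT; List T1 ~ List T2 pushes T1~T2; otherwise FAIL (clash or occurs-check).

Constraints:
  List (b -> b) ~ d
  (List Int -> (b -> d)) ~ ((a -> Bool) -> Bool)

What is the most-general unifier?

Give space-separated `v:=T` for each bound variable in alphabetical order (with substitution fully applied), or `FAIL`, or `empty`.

step 1: unify List (b -> b) ~ d  [subst: {-} | 1 pending]
  bind d := List (b -> b)
step 2: unify (List Int -> (b -> List (b -> b))) ~ ((a -> Bool) -> Bool)  [subst: {d:=List (b -> b)} | 0 pending]
  -> decompose arrow: push List Int~(a -> Bool), (b -> List (b -> b))~Bool
step 3: unify List Int ~ (a -> Bool)  [subst: {d:=List (b -> b)} | 1 pending]
  clash: List Int vs (a -> Bool)

Answer: FAIL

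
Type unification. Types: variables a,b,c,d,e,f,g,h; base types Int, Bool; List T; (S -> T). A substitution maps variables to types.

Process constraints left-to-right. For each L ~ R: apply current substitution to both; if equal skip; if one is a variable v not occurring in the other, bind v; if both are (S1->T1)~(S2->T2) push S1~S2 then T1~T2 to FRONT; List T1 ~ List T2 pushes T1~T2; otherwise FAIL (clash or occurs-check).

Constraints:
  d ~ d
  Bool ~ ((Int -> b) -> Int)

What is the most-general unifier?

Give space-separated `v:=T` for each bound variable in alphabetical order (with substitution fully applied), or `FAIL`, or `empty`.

step 1: unify d ~ d  [subst: {-} | 1 pending]
  -> identical, skip
step 2: unify Bool ~ ((Int -> b) -> Int)  [subst: {-} | 0 pending]
  clash: Bool vs ((Int -> b) -> Int)

Answer: FAIL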